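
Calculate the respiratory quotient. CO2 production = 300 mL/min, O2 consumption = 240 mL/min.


RQ = VCO2 / VO2
RQ = 300 / 240
RQ = 1.25


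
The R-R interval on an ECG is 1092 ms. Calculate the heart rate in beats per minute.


HR = 60 / RR_interval(s)
RR = 1092 ms = 1.092 s
HR = 60 / 1.092 = 54.95 bpm


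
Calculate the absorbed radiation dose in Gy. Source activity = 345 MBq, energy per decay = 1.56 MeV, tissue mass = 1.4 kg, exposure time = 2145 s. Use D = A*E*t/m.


A = 345 MBq = 3.4500e+08 Bq
E = 1.56 MeV = 2.49912e-13 J
D = A*E*t/m = 3.4500e+08*2.49912e-13*2145/1.4
D = 0.1321 Gy


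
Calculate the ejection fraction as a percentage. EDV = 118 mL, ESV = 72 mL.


SV = EDV - ESV = 118 - 72 = 46 mL
EF = SV/EDV * 100 = 46/118 * 100
EF = 38.98%


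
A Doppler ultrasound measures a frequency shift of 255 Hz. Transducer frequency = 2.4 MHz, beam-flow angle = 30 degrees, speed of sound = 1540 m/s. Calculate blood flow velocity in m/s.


v = fd * c / (2 * f0 * cos(theta))
v = 255 * 1540 / (2 * 2.4000e+06 * cos(30))
v = 0.09447 m/s


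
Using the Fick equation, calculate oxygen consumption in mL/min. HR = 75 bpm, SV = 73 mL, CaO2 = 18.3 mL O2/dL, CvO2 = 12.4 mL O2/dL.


CO = HR*SV = 75*73/1000 = 5.475 L/min
a-v O2 diff = 18.3 - 12.4 = 5.9 mL/dL
VO2 = CO * (CaO2-CvO2) * 10 dL/L
VO2 = 5.475 * 5.9 * 10
VO2 = 323 mL/min


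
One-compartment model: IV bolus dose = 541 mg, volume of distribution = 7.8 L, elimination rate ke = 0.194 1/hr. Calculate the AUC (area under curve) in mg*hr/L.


C0 = Dose/Vd = 541/7.8 = 69.359 mg/L
AUC = C0/ke = 69.359/0.194
AUC = 357.5 mg*hr/L


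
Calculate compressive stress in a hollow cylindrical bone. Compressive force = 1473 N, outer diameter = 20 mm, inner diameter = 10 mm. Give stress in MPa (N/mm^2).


A = pi*(r_o^2 - r_i^2)
r_o = 10 mm, r_i = 5 mm
A = 235.619 mm^2
sigma = F/A = 1473 / 235.619
sigma = 6.252 MPa


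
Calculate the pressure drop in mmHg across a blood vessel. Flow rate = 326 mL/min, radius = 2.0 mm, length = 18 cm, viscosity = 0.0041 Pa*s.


dP = 8*mu*L*Q / (pi*r^4)
Q = 326 mL/min = 5.43333e-06 m^3/s
dP = 638.179 Pa = 638.179 / 133.322 mmHg = 4.787 mmHg


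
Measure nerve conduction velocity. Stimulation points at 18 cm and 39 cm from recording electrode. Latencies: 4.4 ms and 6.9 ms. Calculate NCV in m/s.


Distance = (39 - 18) / 100 = 0.21 m
dt = (6.9 - 4.4) / 1000 = 0.0025 s
NCV = dist / dt = 84 m/s


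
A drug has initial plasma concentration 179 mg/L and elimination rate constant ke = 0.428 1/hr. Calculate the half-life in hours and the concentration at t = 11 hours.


t_half = ln(2) / ke = 0.693147 / 0.428 = 1.62 hr
C(t) = C0 * exp(-ke*t) = 179 * exp(-0.428*11)
C(11) = 1.615 mg/L


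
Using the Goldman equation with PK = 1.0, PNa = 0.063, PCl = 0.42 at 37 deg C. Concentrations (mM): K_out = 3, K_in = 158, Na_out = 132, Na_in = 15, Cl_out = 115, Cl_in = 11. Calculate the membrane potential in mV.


Vm = (RT/F)*ln((PK*Ko + PNa*Nao + PCl*Cli)/(PK*Ki + PNa*Nai + PCl*Clo))
Numer = 15.936, Denom = 207.245
Vm = -68.56 mV


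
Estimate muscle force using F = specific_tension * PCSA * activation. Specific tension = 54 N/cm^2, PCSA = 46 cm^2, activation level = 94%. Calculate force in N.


F = sigma * PCSA * activation
F = 54 * 46 * 0.94
F = 2335 N


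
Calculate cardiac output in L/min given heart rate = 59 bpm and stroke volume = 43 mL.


CO = HR * SV
CO = 59 * 43 / 1000
CO = 2.537 L/min


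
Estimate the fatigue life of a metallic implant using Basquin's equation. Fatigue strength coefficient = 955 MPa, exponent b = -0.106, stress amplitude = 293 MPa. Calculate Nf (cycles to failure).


sigma_a = sigma_f' * (2Nf)^b
2Nf = (sigma_a/sigma_f')^(1/b)
2Nf = (293/955)^(1/-0.106)
2Nf = 69327.145
Nf = 3.466e+04


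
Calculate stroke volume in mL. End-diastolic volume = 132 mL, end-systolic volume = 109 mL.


SV = EDV - ESV
SV = 132 - 109
SV = 23 mL


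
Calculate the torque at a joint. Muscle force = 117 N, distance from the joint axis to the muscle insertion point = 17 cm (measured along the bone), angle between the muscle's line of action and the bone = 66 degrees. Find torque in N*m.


Torque = F * d * sin(theta)   (moment arm = d*sin(theta))
d = 17 cm = 0.17 m
Torque = 117 * 0.17 * sin(66)
Torque = 18.17 N*m


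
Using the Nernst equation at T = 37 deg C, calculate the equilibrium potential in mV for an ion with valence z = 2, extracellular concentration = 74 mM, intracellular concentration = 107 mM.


E = (RT/(zF)) * ln(C_out/C_in)
T = 37 + 273.15 = 310.15 K
E = (8.314 * 310.15 / (2 * 96485)) * ln(74/107)
E = -4.928 mV


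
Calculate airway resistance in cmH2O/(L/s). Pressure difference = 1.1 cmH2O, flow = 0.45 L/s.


R = dP / flow
R = 1.1 / 0.45
R = 2.444 cmH2O/(L/s)


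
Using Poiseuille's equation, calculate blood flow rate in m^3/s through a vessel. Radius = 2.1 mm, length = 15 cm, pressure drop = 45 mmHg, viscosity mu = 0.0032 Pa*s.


Q = pi*r^4*dP / (8*mu*L)
r = 0.0021 m, L = 0.15 m
dP = 45 mmHg = 5999.49 Pa
Q = 9.5458e-05 m^3/s


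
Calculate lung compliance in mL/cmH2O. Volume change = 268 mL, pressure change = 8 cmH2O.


C = dV / dP
C = 268 / 8
C = 33.5 mL/cmH2O


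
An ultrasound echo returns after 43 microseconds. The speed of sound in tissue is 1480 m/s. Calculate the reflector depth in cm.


depth = c * t / 2
t = 43 us = 4.3000e-05 s
depth = 1480 * 4.3000e-05 / 2
depth = 0.03182 m = 3.182 cm


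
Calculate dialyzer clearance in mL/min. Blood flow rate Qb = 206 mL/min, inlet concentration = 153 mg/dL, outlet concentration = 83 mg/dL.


K = Qb * (Cb_in - Cb_out) / Cb_in
K = 206 * (153 - 83) / 153
K = 94.25 mL/min


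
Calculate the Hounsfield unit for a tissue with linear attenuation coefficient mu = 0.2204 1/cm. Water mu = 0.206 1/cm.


HU = ((mu_tissue - mu_water) / mu_water) * 1000
HU = ((0.2204 - 0.206) / 0.206) * 1000
HU = 69.9


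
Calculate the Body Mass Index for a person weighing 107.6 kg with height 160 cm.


BMI = weight / height^2
height = 160 cm = 1.6 m
BMI = 107.6 / 1.6^2
BMI = 42.03 kg/m^2


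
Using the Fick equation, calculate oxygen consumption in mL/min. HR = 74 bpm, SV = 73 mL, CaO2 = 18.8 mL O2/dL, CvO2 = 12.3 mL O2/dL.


CO = HR*SV = 74*73/1000 = 5.402 L/min
a-v O2 diff = 18.8 - 12.3 = 6.5 mL/dL
VO2 = CO * (CaO2-CvO2) * 10 dL/L
VO2 = 5.402 * 6.5 * 10
VO2 = 351.1 mL/min


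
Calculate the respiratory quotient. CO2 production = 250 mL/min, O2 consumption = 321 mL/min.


RQ = VCO2 / VO2
RQ = 250 / 321
RQ = 0.7788


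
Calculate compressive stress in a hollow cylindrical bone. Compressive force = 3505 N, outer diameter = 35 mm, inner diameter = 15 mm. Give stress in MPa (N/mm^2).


A = pi*(r_o^2 - r_i^2)
r_o = 17.5 mm, r_i = 7.5 mm
A = 785.398 mm^2
sigma = F/A = 3505 / 785.398
sigma = 4.463 MPa


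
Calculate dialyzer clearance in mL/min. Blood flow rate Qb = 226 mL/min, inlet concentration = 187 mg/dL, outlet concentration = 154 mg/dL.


K = Qb * (Cb_in - Cb_out) / Cb_in
K = 226 * (187 - 154) / 187
K = 39.88 mL/min


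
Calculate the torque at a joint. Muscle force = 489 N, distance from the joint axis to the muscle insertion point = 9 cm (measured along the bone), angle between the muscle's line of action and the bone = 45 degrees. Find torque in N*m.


Torque = F * d * sin(theta)   (moment arm = d*sin(theta))
d = 9 cm = 0.09 m
Torque = 489 * 0.09 * sin(45)
Torque = 31.12 N*m


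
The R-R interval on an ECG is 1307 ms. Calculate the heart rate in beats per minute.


HR = 60 / RR_interval(s)
RR = 1307 ms = 1.307 s
HR = 60 / 1.307 = 45.91 bpm


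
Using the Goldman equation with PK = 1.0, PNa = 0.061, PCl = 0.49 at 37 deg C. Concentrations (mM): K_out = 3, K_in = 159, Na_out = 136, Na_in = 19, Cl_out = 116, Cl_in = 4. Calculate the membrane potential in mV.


Vm = (RT/F)*ln((PK*Ko + PNa*Nao + PCl*Cli)/(PK*Ki + PNa*Nai + PCl*Clo))
Numer = 13.256, Denom = 216.999
Vm = -74.71 mV


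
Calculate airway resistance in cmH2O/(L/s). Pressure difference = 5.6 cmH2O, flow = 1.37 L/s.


R = dP / flow
R = 5.6 / 1.37
R = 4.088 cmH2O/(L/s)


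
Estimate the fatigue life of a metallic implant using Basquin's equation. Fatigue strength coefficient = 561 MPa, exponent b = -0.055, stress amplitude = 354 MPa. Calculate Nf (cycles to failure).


sigma_a = sigma_f' * (2Nf)^b
2Nf = (sigma_a/sigma_f')^(1/b)
2Nf = (354/561)^(1/-0.055)
2Nf = 4321.4459
Nf = 2161


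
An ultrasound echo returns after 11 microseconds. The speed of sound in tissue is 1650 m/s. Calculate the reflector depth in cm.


depth = c * t / 2
t = 11 us = 1.1000e-05 s
depth = 1650 * 1.1000e-05 / 2
depth = 0.009075 m = 0.9075 cm


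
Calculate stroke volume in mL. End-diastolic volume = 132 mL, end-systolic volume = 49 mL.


SV = EDV - ESV
SV = 132 - 49
SV = 83 mL


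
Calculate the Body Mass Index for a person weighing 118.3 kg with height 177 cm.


BMI = weight / height^2
height = 177 cm = 1.77 m
BMI = 118.3 / 1.77^2
BMI = 37.76 kg/m^2


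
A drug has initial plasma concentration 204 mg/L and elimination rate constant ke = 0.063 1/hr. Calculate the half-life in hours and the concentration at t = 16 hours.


t_half = ln(2) / ke = 0.693147 / 0.063 = 11 hr
C(t) = C0 * exp(-ke*t) = 204 * exp(-0.063*16)
C(16) = 74.45 mg/L


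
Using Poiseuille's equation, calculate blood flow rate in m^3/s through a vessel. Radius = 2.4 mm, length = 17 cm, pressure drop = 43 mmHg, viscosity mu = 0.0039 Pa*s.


Q = pi*r^4*dP / (8*mu*L)
r = 0.0024 m, L = 0.17 m
dP = 43 mmHg = 5732.846 Pa
Q = 1.1266e-04 m^3/s


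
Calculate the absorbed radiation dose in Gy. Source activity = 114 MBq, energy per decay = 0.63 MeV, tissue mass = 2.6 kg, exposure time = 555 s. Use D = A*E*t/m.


A = 114 MBq = 1.1400e+08 Bq
E = 0.63 MeV = 1.00926e-13 J
D = A*E*t/m = 1.1400e+08*1.00926e-13*555/2.6
D = 0.002456 Gy


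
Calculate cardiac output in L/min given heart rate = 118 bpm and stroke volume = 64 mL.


CO = HR * SV
CO = 118 * 64 / 1000
CO = 7.552 L/min


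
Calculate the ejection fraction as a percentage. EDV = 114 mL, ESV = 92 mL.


SV = EDV - ESV = 114 - 92 = 22 mL
EF = SV/EDV * 100 = 22/114 * 100
EF = 19.3%


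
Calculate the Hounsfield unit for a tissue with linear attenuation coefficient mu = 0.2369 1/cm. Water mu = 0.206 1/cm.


HU = ((mu_tissue - mu_water) / mu_water) * 1000
HU = ((0.2369 - 0.206) / 0.206) * 1000
HU = 150


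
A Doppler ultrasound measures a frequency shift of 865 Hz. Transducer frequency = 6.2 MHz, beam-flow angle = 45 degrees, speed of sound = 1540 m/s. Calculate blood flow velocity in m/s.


v = fd * c / (2 * f0 * cos(theta))
v = 865 * 1540 / (2 * 6.2000e+06 * cos(45))
v = 0.1519 m/s


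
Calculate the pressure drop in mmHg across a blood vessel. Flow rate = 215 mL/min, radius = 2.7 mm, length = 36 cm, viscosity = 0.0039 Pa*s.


dP = 8*mu*L*Q / (pi*r^4)
Q = 215 mL/min = 3.58333e-06 m^3/s
dP = 241.068 Pa = 241.068 / 133.322 mmHg = 1.808 mmHg


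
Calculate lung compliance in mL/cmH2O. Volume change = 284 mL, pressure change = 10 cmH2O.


C = dV / dP
C = 284 / 10
C = 28.4 mL/cmH2O


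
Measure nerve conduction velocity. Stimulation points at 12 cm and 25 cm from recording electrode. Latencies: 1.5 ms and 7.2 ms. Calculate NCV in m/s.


Distance = (25 - 12) / 100 = 0.13 m
dt = (7.2 - 1.5) / 1000 = 0.0057 s
NCV = dist / dt = 22.81 m/s


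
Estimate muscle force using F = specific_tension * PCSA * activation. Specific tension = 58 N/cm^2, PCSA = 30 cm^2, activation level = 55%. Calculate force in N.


F = sigma * PCSA * activation
F = 58 * 30 * 0.55
F = 957 N


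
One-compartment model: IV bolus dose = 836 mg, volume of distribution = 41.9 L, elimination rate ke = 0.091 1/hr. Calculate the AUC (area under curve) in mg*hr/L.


C0 = Dose/Vd = 836/41.9 = 19.9523 mg/L
AUC = C0/ke = 19.9523/0.091
AUC = 219.3 mg*hr/L


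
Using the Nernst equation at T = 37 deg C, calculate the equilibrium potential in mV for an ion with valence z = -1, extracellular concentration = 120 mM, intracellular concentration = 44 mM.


E = (RT/(zF)) * ln(C_out/C_in)
T = 37 + 273.15 = 310.15 K
E = (8.314 * 310.15 / (-1 * 96485)) * ln(120/44)
E = -26.81 mV


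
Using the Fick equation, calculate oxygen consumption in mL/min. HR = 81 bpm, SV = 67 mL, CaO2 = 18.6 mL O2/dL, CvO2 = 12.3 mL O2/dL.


CO = HR*SV = 81*67/1000 = 5.427 L/min
a-v O2 diff = 18.6 - 12.3 = 6.3 mL/dL
VO2 = CO * (CaO2-CvO2) * 10 dL/L
VO2 = 5.427 * 6.3 * 10
VO2 = 341.9 mL/min


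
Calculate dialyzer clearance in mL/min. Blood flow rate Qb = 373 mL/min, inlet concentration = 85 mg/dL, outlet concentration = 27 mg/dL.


K = Qb * (Cb_in - Cb_out) / Cb_in
K = 373 * (85 - 27) / 85
K = 254.5 mL/min


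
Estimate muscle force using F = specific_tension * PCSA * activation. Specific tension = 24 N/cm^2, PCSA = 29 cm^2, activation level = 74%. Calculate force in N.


F = sigma * PCSA * activation
F = 24 * 29 * 0.74
F = 515 N


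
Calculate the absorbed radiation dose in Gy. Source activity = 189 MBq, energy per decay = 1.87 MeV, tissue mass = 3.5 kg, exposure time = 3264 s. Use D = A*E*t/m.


A = 189 MBq = 1.8900e+08 Bq
E = 1.87 MeV = 2.99574e-13 J
D = A*E*t/m = 1.8900e+08*2.99574e-13*3264/3.5
D = 0.0528 Gy


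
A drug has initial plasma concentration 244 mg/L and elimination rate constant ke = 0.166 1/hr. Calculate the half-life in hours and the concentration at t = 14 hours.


t_half = ln(2) / ke = 0.693147 / 0.166 = 4.176 hr
C(t) = C0 * exp(-ke*t) = 244 * exp(-0.166*14)
C(14) = 23.88 mg/L


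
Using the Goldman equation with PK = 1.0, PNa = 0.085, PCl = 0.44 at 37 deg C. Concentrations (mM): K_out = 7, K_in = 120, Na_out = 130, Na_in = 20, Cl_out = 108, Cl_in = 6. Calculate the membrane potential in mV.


Vm = (RT/F)*ln((PK*Ko + PNa*Nao + PCl*Cli)/(PK*Ki + PNa*Nai + PCl*Clo))
Numer = 20.69, Denom = 169.22
Vm = -56.16 mV


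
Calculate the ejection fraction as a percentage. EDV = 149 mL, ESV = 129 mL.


SV = EDV - ESV = 149 - 129 = 20 mL
EF = SV/EDV * 100 = 20/149 * 100
EF = 13.42%


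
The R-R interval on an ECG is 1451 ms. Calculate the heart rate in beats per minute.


HR = 60 / RR_interval(s)
RR = 1451 ms = 1.451 s
HR = 60 / 1.451 = 41.35 bpm


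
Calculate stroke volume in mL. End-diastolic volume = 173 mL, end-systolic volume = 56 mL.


SV = EDV - ESV
SV = 173 - 56
SV = 117 mL


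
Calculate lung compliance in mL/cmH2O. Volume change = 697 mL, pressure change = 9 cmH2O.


C = dV / dP
C = 697 / 9
C = 77.44 mL/cmH2O


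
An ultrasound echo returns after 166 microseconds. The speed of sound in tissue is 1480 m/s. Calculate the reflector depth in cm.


depth = c * t / 2
t = 166 us = 1.6600e-04 s
depth = 1480 * 1.6600e-04 / 2
depth = 0.12284 m = 12.284 cm


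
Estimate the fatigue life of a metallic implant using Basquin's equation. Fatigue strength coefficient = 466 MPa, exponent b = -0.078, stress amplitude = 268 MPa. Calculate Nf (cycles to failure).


sigma_a = sigma_f' * (2Nf)^b
2Nf = (sigma_a/sigma_f')^(1/b)
2Nf = (268/466)^(1/-0.078)
2Nf = 1202.6593
Nf = 601.3


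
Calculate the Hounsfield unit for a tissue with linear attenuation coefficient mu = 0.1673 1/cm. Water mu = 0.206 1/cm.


HU = ((mu_tissue - mu_water) / mu_water) * 1000
HU = ((0.1673 - 0.206) / 0.206) * 1000
HU = -187.9


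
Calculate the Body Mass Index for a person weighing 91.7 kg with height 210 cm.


BMI = weight / height^2
height = 210 cm = 2.1 m
BMI = 91.7 / 2.1^2
BMI = 20.79 kg/m^2


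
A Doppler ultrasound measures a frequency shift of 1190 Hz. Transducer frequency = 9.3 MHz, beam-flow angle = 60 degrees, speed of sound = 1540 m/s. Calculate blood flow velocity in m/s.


v = fd * c / (2 * f0 * cos(theta))
v = 1190 * 1540 / (2 * 9.3000e+06 * cos(60))
v = 0.1971 m/s


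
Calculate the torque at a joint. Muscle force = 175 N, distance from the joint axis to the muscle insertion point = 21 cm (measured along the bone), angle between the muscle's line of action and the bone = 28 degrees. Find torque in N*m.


Torque = F * d * sin(theta)   (moment arm = d*sin(theta))
d = 21 cm = 0.21 m
Torque = 175 * 0.21 * sin(28)
Torque = 17.25 N*m


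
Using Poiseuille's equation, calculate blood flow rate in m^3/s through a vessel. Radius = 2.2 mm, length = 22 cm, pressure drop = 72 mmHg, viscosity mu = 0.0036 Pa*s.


Q = pi*r^4*dP / (8*mu*L)
r = 0.0022 m, L = 0.22 m
dP = 72 mmHg = 9599.184 Pa
Q = 1.1150e-04 m^3/s


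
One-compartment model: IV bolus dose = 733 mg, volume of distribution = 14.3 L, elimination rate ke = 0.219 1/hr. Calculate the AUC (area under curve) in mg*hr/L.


C0 = Dose/Vd = 733/14.3 = 51.2587 mg/L
AUC = C0/ke = 51.2587/0.219
AUC = 234.1 mg*hr/L


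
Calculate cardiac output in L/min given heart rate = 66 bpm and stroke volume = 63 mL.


CO = HR * SV
CO = 66 * 63 / 1000
CO = 4.158 L/min


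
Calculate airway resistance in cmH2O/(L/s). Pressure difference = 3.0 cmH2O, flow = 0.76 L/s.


R = dP / flow
R = 3.0 / 0.76
R = 3.947 cmH2O/(L/s)


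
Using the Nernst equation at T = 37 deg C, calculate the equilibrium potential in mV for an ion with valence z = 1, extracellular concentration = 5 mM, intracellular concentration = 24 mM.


E = (RT/(zF)) * ln(C_out/C_in)
T = 37 + 273.15 = 310.15 K
E = (8.314 * 310.15 / (1 * 96485)) * ln(5/24)
E = -41.92 mV


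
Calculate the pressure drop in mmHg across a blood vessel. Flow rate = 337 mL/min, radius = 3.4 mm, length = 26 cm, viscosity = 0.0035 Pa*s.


dP = 8*mu*L*Q / (pi*r^4)
Q = 337 mL/min = 5.61667e-06 m^3/s
dP = 97.3968 Pa = 97.3968 / 133.322 mmHg = 0.7305 mmHg


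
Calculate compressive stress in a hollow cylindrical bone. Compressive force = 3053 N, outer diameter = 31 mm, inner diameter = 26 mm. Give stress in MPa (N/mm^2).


A = pi*(r_o^2 - r_i^2)
r_o = 15.5 mm, r_i = 13 mm
A = 223.838 mm^2
sigma = F/A = 3053 / 223.838
sigma = 13.64 MPa


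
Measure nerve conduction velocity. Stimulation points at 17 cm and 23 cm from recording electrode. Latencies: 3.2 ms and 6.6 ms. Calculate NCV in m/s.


Distance = (23 - 17) / 100 = 0.06 m
dt = (6.6 - 3.2) / 1000 = 0.0034 s
NCV = dist / dt = 17.65 m/s


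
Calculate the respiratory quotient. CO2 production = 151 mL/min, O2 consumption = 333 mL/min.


RQ = VCO2 / VO2
RQ = 151 / 333
RQ = 0.4535


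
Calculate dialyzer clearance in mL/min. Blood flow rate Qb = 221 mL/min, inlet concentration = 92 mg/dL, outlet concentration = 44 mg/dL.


K = Qb * (Cb_in - Cb_out) / Cb_in
K = 221 * (92 - 44) / 92
K = 115.3 mL/min


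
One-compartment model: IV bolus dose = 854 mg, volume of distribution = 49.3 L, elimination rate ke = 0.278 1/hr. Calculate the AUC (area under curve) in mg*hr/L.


C0 = Dose/Vd = 854/49.3 = 17.3225 mg/L
AUC = C0/ke = 17.3225/0.278
AUC = 62.31 mg*hr/L


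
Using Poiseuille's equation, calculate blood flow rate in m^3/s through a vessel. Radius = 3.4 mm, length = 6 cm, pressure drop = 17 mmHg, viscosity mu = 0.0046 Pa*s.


Q = pi*r^4*dP / (8*mu*L)
r = 0.0034 m, L = 0.06 m
dP = 17 mmHg = 2266.474 Pa
Q = 4.3094e-04 m^3/s


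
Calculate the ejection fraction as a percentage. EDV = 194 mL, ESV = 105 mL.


SV = EDV - ESV = 194 - 105 = 89 mL
EF = SV/EDV * 100 = 89/194 * 100
EF = 45.88%


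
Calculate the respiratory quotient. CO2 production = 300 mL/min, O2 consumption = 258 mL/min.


RQ = VCO2 / VO2
RQ = 300 / 258
RQ = 1.163


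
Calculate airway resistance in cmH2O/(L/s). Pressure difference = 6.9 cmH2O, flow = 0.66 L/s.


R = dP / flow
R = 6.9 / 0.66
R = 10.45 cmH2O/(L/s)


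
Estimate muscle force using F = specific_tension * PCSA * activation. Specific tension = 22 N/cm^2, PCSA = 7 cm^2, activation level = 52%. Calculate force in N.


F = sigma * PCSA * activation
F = 22 * 7 * 0.52
F = 80.08 N


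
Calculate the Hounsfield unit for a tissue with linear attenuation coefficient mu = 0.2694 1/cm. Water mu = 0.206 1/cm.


HU = ((mu_tissue - mu_water) / mu_water) * 1000
HU = ((0.2694 - 0.206) / 0.206) * 1000
HU = 307.8


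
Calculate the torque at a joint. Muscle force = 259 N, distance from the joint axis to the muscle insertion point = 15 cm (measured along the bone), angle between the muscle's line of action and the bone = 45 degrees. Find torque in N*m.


Torque = F * d * sin(theta)   (moment arm = d*sin(theta))
d = 15 cm = 0.15 m
Torque = 259 * 0.15 * sin(45)
Torque = 27.47 N*m


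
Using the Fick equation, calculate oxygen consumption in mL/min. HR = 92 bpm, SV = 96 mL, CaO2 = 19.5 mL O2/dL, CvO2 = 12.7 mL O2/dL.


CO = HR*SV = 92*96/1000 = 8.832 L/min
a-v O2 diff = 19.5 - 12.7 = 6.8 mL/dL
VO2 = CO * (CaO2-CvO2) * 10 dL/L
VO2 = 8.832 * 6.8 * 10
VO2 = 600.6 mL/min


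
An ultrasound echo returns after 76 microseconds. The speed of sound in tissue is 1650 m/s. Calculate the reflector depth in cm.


depth = c * t / 2
t = 76 us = 7.6000e-05 s
depth = 1650 * 7.6000e-05 / 2
depth = 0.0627 m = 6.27 cm


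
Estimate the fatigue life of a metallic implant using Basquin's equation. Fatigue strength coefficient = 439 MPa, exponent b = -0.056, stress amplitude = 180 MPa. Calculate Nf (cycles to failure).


sigma_a = sigma_f' * (2Nf)^b
2Nf = (sigma_a/sigma_f')^(1/b)
2Nf = (180/439)^(1/-0.056)
2Nf = 8206219.5
Nf = 4.1031e+06


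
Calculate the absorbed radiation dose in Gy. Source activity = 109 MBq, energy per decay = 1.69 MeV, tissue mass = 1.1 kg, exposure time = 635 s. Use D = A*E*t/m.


A = 109 MBq = 1.0900e+08 Bq
E = 1.69 MeV = 2.70738e-13 J
D = A*E*t/m = 1.0900e+08*2.70738e-13*635/1.1
D = 0.01704 Gy


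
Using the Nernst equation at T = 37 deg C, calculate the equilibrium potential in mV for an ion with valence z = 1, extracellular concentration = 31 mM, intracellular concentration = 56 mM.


E = (RT/(zF)) * ln(C_out/C_in)
T = 37 + 273.15 = 310.15 K
E = (8.314 * 310.15 / (1 * 96485)) * ln(31/56)
E = -15.8 mV


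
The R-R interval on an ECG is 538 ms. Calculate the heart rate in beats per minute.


HR = 60 / RR_interval(s)
RR = 538 ms = 0.538 s
HR = 60 / 0.538 = 111.5 bpm


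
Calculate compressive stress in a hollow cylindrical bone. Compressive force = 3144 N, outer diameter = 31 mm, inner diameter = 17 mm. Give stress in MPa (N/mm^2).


A = pi*(r_o^2 - r_i^2)
r_o = 15.5 mm, r_i = 8.5 mm
A = 527.788 mm^2
sigma = F/A = 3144 / 527.788
sigma = 5.957 MPa


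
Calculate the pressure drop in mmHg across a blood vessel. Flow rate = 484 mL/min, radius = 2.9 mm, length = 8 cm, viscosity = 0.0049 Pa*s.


dP = 8*mu*L*Q / (pi*r^4)
Q = 484 mL/min = 8.06667e-06 m^3/s
dP = 113.849 Pa = 113.849 / 133.322 mmHg = 0.8539 mmHg


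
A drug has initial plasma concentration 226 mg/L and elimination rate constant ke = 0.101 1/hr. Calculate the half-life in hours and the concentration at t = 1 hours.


t_half = ln(2) / ke = 0.693147 / 0.101 = 6.863 hr
C(t) = C0 * exp(-ke*t) = 226 * exp(-0.101*1)
C(1) = 204.3 mg/L


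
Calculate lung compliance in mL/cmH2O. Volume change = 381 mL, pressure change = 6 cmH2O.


C = dV / dP
C = 381 / 6
C = 63.5 mL/cmH2O


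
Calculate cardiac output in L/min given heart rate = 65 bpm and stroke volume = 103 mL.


CO = HR * SV
CO = 65 * 103 / 1000
CO = 6.695 L/min


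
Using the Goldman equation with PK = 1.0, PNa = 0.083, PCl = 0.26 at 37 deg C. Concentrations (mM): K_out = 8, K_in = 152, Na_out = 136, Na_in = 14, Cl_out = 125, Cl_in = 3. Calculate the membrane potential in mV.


Vm = (RT/F)*ln((PK*Ko + PNa*Nao + PCl*Cli)/(PK*Ki + PNa*Nai + PCl*Clo))
Numer = 20.068, Denom = 185.662
Vm = -59.46 mV


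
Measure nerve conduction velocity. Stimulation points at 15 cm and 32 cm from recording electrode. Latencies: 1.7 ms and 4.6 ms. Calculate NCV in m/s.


Distance = (32 - 15) / 100 = 0.17 m
dt = (4.6 - 1.7) / 1000 = 0.0029 s
NCV = dist / dt = 58.62 m/s


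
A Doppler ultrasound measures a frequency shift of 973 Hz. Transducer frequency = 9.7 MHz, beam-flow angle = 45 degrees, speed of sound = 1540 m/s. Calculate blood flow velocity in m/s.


v = fd * c / (2 * f0 * cos(theta))
v = 973 * 1540 / (2 * 9.7000e+06 * cos(45))
v = 0.1092 m/s


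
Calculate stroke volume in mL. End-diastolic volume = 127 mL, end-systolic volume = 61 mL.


SV = EDV - ESV
SV = 127 - 61
SV = 66 mL


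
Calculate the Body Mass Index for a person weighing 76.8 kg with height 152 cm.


BMI = weight / height^2
height = 152 cm = 1.52 m
BMI = 76.8 / 1.52^2
BMI = 33.24 kg/m^2


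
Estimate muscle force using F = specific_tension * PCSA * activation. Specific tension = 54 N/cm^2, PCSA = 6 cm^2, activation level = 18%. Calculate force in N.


F = sigma * PCSA * activation
F = 54 * 6 * 0.18
F = 58.32 N


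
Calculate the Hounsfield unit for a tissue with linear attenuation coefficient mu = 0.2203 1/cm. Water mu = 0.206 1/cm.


HU = ((mu_tissue - mu_water) / mu_water) * 1000
HU = ((0.2203 - 0.206) / 0.206) * 1000
HU = 69.42


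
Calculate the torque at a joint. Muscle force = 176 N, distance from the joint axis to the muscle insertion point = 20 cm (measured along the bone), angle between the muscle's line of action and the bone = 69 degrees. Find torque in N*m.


Torque = F * d * sin(theta)   (moment arm = d*sin(theta))
d = 20 cm = 0.2 m
Torque = 176 * 0.2 * sin(69)
Torque = 32.86 N*m


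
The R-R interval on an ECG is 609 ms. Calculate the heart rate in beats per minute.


HR = 60 / RR_interval(s)
RR = 609 ms = 0.609 s
HR = 60 / 0.609 = 98.52 bpm


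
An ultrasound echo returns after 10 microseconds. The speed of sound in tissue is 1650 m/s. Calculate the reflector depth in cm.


depth = c * t / 2
t = 10 us = 1.0000e-05 s
depth = 1650 * 1.0000e-05 / 2
depth = 0.00825 m = 0.825 cm


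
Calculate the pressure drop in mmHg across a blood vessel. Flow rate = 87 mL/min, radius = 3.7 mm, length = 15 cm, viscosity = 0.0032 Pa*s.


dP = 8*mu*L*Q / (pi*r^4)
Q = 87 mL/min = 1.45e-06 m^3/s
dP = 9.45676 Pa = 9.45676 / 133.322 mmHg = 0.07093 mmHg


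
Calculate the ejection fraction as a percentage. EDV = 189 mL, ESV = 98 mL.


SV = EDV - ESV = 189 - 98 = 91 mL
EF = SV/EDV * 100 = 91/189 * 100
EF = 48.15%


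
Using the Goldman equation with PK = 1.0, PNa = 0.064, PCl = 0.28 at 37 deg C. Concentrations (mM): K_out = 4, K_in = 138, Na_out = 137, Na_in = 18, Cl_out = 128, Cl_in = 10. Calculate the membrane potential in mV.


Vm = (RT/F)*ln((PK*Ko + PNa*Nao + PCl*Cli)/(PK*Ki + PNa*Nai + PCl*Clo))
Numer = 15.568, Denom = 174.992
Vm = -64.66 mV


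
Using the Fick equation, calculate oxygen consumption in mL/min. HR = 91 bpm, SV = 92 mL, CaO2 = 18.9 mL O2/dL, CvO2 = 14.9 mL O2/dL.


CO = HR*SV = 91*92/1000 = 8.372 L/min
a-v O2 diff = 18.9 - 14.9 = 4 mL/dL
VO2 = CO * (CaO2-CvO2) * 10 dL/L
VO2 = 8.372 * 4 * 10
VO2 = 334.9 mL/min


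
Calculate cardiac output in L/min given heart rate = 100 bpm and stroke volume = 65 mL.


CO = HR * SV
CO = 100 * 65 / 1000
CO = 6.5 L/min


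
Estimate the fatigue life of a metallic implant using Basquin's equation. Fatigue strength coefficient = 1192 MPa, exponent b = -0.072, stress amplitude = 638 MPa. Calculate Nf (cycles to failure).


sigma_a = sigma_f' * (2Nf)^b
2Nf = (sigma_a/sigma_f')^(1/b)
2Nf = (638/1192)^(1/-0.072)
2Nf = 5891.3706
Nf = 2946


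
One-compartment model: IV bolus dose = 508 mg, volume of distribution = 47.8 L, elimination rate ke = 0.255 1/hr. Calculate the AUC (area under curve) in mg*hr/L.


C0 = Dose/Vd = 508/47.8 = 10.6276 mg/L
AUC = C0/ke = 10.6276/0.255
AUC = 41.68 mg*hr/L


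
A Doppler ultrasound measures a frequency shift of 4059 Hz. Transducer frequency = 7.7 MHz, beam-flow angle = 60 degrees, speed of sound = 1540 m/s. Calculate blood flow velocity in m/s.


v = fd * c / (2 * f0 * cos(theta))
v = 4059 * 1540 / (2 * 7.7000e+06 * cos(60))
v = 0.8118 m/s


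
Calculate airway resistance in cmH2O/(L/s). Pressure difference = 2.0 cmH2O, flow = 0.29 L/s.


R = dP / flow
R = 2.0 / 0.29
R = 6.897 cmH2O/(L/s)


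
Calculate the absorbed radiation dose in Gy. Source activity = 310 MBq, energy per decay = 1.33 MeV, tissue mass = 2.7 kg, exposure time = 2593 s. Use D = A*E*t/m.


A = 310 MBq = 3.1000e+08 Bq
E = 1.33 MeV = 2.13066e-13 J
D = A*E*t/m = 3.1000e+08*2.13066e-13*2593/2.7
D = 0.06343 Gy


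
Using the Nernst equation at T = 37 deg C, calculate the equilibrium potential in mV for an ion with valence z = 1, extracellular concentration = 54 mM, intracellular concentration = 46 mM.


E = (RT/(zF)) * ln(C_out/C_in)
T = 37 + 273.15 = 310.15 K
E = (8.314 * 310.15 / (1 * 96485)) * ln(54/46)
E = 4.285 mV


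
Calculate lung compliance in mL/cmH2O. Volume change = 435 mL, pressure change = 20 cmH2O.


C = dV / dP
C = 435 / 20
C = 21.75 mL/cmH2O


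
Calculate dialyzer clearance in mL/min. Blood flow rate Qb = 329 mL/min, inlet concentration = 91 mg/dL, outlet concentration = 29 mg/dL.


K = Qb * (Cb_in - Cb_out) / Cb_in
K = 329 * (91 - 29) / 91
K = 224.2 mL/min


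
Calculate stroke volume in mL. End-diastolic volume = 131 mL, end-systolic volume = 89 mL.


SV = EDV - ESV
SV = 131 - 89
SV = 42 mL


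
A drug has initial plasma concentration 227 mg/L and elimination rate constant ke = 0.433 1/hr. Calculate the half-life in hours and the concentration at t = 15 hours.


t_half = ln(2) / ke = 0.693147 / 0.433 = 1.601 hr
C(t) = C0 * exp(-ke*t) = 227 * exp(-0.433*15)
C(15) = 0.343 mg/L


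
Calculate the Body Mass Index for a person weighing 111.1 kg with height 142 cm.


BMI = weight / height^2
height = 142 cm = 1.42 m
BMI = 111.1 / 1.42^2
BMI = 55.1 kg/m^2


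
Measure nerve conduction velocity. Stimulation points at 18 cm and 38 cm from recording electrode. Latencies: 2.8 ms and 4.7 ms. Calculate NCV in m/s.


Distance = (38 - 18) / 100 = 0.2 m
dt = (4.7 - 2.8) / 1000 = 0.0019 s
NCV = dist / dt = 105.3 m/s


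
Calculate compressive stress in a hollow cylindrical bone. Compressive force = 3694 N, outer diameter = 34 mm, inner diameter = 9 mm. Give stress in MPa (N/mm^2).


A = pi*(r_o^2 - r_i^2)
r_o = 17 mm, r_i = 4.5 mm
A = 844.303 mm^2
sigma = F/A = 3694 / 844.303
sigma = 4.375 MPa


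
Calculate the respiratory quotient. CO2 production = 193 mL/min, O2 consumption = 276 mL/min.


RQ = VCO2 / VO2
RQ = 193 / 276
RQ = 0.6993


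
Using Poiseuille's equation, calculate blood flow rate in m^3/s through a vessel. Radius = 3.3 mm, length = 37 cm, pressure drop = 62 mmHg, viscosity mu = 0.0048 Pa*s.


Q = pi*r^4*dP / (8*mu*L)
r = 0.0033 m, L = 0.37 m
dP = 62 mmHg = 8265.964 Pa
Q = 2.1675e-04 m^3/s


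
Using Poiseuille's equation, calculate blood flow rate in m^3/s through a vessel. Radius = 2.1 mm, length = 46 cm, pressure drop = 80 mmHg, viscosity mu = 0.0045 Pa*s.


Q = pi*r^4*dP / (8*mu*L)
r = 0.0021 m, L = 0.46 m
dP = 80 mmHg = 10665.76 Pa
Q = 3.9351e-05 m^3/s


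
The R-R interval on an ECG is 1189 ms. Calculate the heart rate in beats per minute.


HR = 60 / RR_interval(s)
RR = 1189 ms = 1.189 s
HR = 60 / 1.189 = 50.46 bpm


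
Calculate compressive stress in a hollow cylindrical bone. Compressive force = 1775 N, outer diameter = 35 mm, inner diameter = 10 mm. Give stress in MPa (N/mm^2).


A = pi*(r_o^2 - r_i^2)
r_o = 17.5 mm, r_i = 5 mm
A = 883.573 mm^2
sigma = F/A = 1775 / 883.573
sigma = 2.009 MPa


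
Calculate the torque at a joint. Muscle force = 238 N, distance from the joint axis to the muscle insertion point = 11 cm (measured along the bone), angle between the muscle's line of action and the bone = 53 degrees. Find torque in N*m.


Torque = F * d * sin(theta)   (moment arm = d*sin(theta))
d = 11 cm = 0.11 m
Torque = 238 * 0.11 * sin(53)
Torque = 20.91 N*m


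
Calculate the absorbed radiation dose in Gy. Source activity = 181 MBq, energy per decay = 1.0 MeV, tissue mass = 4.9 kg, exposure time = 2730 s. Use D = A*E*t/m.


A = 181 MBq = 1.8100e+08 Bq
E = 1.0 MeV = 1.602e-13 J
D = A*E*t/m = 1.8100e+08*1.602e-13*2730/4.9
D = 0.01616 Gy


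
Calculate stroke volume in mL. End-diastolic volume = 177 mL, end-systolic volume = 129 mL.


SV = EDV - ESV
SV = 177 - 129
SV = 48 mL


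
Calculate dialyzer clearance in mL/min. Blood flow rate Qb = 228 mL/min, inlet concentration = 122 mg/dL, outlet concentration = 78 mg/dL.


K = Qb * (Cb_in - Cb_out) / Cb_in
K = 228 * (122 - 78) / 122
K = 82.23 mL/min


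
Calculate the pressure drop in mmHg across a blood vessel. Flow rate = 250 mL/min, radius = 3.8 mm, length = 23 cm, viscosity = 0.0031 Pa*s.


dP = 8*mu*L*Q / (pi*r^4)
Q = 250 mL/min = 4.16667e-06 m^3/s
dP = 36.2814 Pa = 36.2814 / 133.322 mmHg = 0.2721 mmHg


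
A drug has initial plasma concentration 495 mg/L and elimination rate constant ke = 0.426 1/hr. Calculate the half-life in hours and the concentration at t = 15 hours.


t_half = ln(2) / ke = 0.693147 / 0.426 = 1.627 hr
C(t) = C0 * exp(-ke*t) = 495 * exp(-0.426*15)
C(15) = 0.8307 mg/L


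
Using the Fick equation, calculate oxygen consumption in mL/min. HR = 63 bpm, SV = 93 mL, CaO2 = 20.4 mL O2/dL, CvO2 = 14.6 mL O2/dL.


CO = HR*SV = 63*93/1000 = 5.859 L/min
a-v O2 diff = 20.4 - 14.6 = 5.8 mL/dL
VO2 = CO * (CaO2-CvO2) * 10 dL/L
VO2 = 5.859 * 5.8 * 10
VO2 = 339.8 mL/min


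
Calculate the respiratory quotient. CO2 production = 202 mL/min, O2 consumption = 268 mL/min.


RQ = VCO2 / VO2
RQ = 202 / 268
RQ = 0.7537


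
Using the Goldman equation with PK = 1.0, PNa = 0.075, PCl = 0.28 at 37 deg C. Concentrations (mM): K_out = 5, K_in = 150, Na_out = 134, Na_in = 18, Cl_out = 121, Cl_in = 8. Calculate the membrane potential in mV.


Vm = (RT/F)*ln((PK*Ko + PNa*Nao + PCl*Cli)/(PK*Ki + PNa*Nai + PCl*Clo))
Numer = 17.29, Denom = 185.23
Vm = -63.38 mV


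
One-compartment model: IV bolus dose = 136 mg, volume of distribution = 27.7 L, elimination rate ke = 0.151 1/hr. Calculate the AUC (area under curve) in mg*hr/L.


C0 = Dose/Vd = 136/27.7 = 4.90975 mg/L
AUC = C0/ke = 4.90975/0.151
AUC = 32.51 mg*hr/L


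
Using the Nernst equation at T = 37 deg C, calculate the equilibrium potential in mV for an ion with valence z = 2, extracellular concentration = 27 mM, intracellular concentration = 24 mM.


E = (RT/(zF)) * ln(C_out/C_in)
T = 37 + 273.15 = 310.15 K
E = (8.314 * 310.15 / (2 * 96485)) * ln(27/24)
E = 1.574 mV


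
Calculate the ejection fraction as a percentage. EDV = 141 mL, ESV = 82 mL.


SV = EDV - ESV = 141 - 82 = 59 mL
EF = SV/EDV * 100 = 59/141 * 100
EF = 41.84%


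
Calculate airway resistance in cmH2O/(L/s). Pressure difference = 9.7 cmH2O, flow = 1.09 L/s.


R = dP / flow
R = 9.7 / 1.09
R = 8.899 cmH2O/(L/s)


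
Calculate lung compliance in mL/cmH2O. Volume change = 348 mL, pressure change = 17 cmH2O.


C = dV / dP
C = 348 / 17
C = 20.47 mL/cmH2O


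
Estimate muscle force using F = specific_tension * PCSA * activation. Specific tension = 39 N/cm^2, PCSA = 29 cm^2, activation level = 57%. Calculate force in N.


F = sigma * PCSA * activation
F = 39 * 29 * 0.57
F = 644.7 N


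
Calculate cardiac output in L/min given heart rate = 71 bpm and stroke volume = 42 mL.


CO = HR * SV
CO = 71 * 42 / 1000
CO = 2.982 L/min


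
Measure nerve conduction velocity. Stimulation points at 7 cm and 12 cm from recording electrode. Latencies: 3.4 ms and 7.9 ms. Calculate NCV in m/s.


Distance = (12 - 7) / 100 = 0.05 m
dt = (7.9 - 3.4) / 1000 = 0.0045 s
NCV = dist / dt = 11.11 m/s


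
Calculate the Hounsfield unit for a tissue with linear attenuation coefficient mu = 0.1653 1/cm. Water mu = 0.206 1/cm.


HU = ((mu_tissue - mu_water) / mu_water) * 1000
HU = ((0.1653 - 0.206) / 0.206) * 1000
HU = -197.6


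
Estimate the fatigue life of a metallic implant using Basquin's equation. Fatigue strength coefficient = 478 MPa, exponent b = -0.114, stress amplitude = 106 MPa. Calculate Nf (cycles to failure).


sigma_a = sigma_f' * (2Nf)^b
2Nf = (sigma_a/sigma_f')^(1/b)
2Nf = (106/478)^(1/-0.114)
2Nf = 546905.83
Nf = 2.735e+05


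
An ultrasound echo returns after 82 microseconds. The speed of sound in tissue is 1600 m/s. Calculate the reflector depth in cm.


depth = c * t / 2
t = 82 us = 8.2000e-05 s
depth = 1600 * 8.2000e-05 / 2
depth = 0.0656 m = 6.56 cm


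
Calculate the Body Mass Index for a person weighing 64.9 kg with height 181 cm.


BMI = weight / height^2
height = 181 cm = 1.81 m
BMI = 64.9 / 1.81^2
BMI = 19.81 kg/m^2


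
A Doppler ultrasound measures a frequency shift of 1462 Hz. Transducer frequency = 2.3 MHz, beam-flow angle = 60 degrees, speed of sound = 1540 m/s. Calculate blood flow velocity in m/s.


v = fd * c / (2 * f0 * cos(theta))
v = 1462 * 1540 / (2 * 2.3000e+06 * cos(60))
v = 0.9789 m/s


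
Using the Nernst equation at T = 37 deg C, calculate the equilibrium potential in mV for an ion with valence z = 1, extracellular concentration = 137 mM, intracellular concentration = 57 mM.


E = (RT/(zF)) * ln(C_out/C_in)
T = 37 + 273.15 = 310.15 K
E = (8.314 * 310.15 / (1 * 96485)) * ln(137/57)
E = 23.44 mV


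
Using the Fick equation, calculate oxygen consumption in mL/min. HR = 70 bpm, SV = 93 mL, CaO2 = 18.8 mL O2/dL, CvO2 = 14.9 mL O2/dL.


CO = HR*SV = 70*93/1000 = 6.51 L/min
a-v O2 diff = 18.8 - 14.9 = 3.9 mL/dL
VO2 = CO * (CaO2-CvO2) * 10 dL/L
VO2 = 6.51 * 3.9 * 10
VO2 = 253.9 mL/min


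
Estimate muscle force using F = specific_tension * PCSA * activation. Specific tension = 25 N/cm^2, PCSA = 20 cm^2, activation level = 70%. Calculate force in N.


F = sigma * PCSA * activation
F = 25 * 20 * 0.7
F = 350 N


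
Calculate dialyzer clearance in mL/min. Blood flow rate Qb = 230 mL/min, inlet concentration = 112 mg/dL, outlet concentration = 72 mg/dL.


K = Qb * (Cb_in - Cb_out) / Cb_in
K = 230 * (112 - 72) / 112
K = 82.14 mL/min


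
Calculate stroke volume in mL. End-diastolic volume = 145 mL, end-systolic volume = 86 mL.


SV = EDV - ESV
SV = 145 - 86
SV = 59 mL


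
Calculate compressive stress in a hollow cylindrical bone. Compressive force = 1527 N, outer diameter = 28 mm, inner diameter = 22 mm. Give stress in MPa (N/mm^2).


A = pi*(r_o^2 - r_i^2)
r_o = 14 mm, r_i = 11 mm
A = 235.619 mm^2
sigma = F/A = 1527 / 235.619
sigma = 6.481 MPa


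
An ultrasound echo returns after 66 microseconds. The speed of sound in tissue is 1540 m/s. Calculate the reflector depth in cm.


depth = c * t / 2
t = 66 us = 6.6000e-05 s
depth = 1540 * 6.6000e-05 / 2
depth = 0.05082 m = 5.082 cm


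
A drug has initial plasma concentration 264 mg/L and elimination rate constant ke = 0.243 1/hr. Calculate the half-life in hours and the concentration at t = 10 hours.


t_half = ln(2) / ke = 0.693147 / 0.243 = 2.852 hr
C(t) = C0 * exp(-ke*t) = 264 * exp(-0.243*10)
C(10) = 23.24 mg/L


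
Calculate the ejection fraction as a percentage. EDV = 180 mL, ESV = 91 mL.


SV = EDV - ESV = 180 - 91 = 89 mL
EF = SV/EDV * 100 = 89/180 * 100
EF = 49.44%


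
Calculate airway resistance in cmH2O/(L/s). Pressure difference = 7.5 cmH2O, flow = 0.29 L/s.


R = dP / flow
R = 7.5 / 0.29
R = 25.86 cmH2O/(L/s)


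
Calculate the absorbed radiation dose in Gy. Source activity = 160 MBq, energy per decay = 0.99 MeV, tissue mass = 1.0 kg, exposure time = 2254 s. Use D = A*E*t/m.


A = 160 MBq = 1.6000e+08 Bq
E = 0.99 MeV = 1.58598e-13 J
D = A*E*t/m = 1.6000e+08*1.58598e-13*2254/1.0
D = 0.0572 Gy


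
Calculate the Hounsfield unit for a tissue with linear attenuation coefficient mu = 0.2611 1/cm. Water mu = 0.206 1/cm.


HU = ((mu_tissue - mu_water) / mu_water) * 1000
HU = ((0.2611 - 0.206) / 0.206) * 1000
HU = 267.5


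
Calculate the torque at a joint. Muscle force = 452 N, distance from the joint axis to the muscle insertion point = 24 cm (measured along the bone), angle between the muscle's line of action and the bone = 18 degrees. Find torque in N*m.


Torque = F * d * sin(theta)   (moment arm = d*sin(theta))
d = 24 cm = 0.24 m
Torque = 452 * 0.24 * sin(18)
Torque = 33.52 N*m
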